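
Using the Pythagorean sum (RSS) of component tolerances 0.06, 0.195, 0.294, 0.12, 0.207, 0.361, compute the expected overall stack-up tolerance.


RSS = sqrt(0.06^2 + 0.195^2 + 0.294^2 + 0.12^2 + 0.207^2 + 0.361^2)
= sqrt(0.315631)
= 0.5618

0.5618


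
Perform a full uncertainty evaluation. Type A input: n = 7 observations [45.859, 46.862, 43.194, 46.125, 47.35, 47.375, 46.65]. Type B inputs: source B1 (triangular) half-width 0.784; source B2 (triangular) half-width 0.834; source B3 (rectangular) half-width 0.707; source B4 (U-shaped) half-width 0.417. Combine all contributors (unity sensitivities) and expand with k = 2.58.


mean = (45.859 + 46.862 + 43.194 + 46.125 + 47.35 + 47.375 + 46.65) / 7 = 46.20214286
s = sqrt(sum((x - mean)^2)/(n-1)) = 1.4434784
u_A = s / sqrt(n) = 1.4434784 / sqrt(7) = 0.54558355
u_B1 = 0.784 / sqrt(6) = 0.32006666
u_B2 = 0.834 / sqrt(6) = 0.34047907
u_B3 = 0.707 / sqrt(3) = 0.40818664
u_B4 = 0.417 / sqrt(2) = 0.29486353
uc = sqrt(0.54558355^2 + 0.32006666^2 + 0.34047907^2 + 0.40818664^2 + 0.29486353^2) = 0.87726331
U = k * uc = 2.58 * 0.87726331
U = 2.2633

2.2633


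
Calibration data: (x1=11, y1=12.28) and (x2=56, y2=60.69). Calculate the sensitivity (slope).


slope = (y2 - y1) / (x2 - x1)
= (60.69 - 12.28) / (56 - 11)
= 48.4100 / 45
= 1.0758

1.0758


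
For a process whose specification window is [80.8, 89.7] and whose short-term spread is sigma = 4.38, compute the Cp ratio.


Cp = (USL - LSL) / (6 * sigma)
= (89.7 - 80.8) / (6 * 4.38)
= 8.9000 / 26.2800
= 0.3387

0.3387


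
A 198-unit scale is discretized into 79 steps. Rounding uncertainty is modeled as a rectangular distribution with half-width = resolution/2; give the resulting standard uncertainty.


resolution = range / divisions
resolution = 198 / 79 = 2.5063291
u_res = resolution / (2*sqrt(3))
u_res = 2.5063291 / 3.4641016
u_res = 0.7235

0.7235


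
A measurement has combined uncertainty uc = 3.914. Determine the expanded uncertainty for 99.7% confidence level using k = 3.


U = k * uc
U = 3 * 3.914
U = 11.7420

11.7420


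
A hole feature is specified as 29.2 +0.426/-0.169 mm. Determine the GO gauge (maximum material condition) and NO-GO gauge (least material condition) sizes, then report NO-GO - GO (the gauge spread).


GO = nominal - lower_tol (smallest hole = maximum material condition)
GO = 29.2 - 0.169 = 29.031
NO-GO = nominal + upper_tol (largest hole = least material condition)
NO-GO = 29.2 + 0.426 = 29.626
spread = NO-GO - GO = 29.626 - 29.031 = 0.5950

0.5950


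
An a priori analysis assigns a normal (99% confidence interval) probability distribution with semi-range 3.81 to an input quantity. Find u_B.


u_B = half_width / 2.576
u_B = 3.81 / 2.576
u_B = 1.4790

1.4790


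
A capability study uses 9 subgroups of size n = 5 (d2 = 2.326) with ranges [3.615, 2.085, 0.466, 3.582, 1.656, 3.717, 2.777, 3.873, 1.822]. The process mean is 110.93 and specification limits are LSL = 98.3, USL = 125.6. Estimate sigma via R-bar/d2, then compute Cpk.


R_bar = (3.615 + 2.085 + 0.466 + 3.582 + 1.656 + 3.717 + 2.777 + 3.873 + 1.822) / 9 = 2.6214444
sigma = R_bar / d2 = 2.6214444 / 2.326 = 1.1270182
Cp = (USL - LSL)/(6*sigma) = (125.6 - 98.3)/(6*1.1270182) = 4.0372
Cpu = (125.6 - 110.93)/(3*1.1270182) = 4.3389
Cpl = (110.93 - 98.3)/(3*1.1270182) = 3.7355
Cpk = min(Cpu, Cpl) = 3.7355

3.7355


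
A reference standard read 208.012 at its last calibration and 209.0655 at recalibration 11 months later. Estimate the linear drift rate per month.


rate = (v2 - v1) / months
= (209.0655 - 208.012) / 11
= 1.0535 / 11
= 0.0958

0.0958


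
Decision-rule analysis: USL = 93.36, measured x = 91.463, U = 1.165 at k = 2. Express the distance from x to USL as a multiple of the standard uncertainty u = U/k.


u = U / k = 1.165 / 2 = 0.5825
margin = |USL - x| = |93.36 - 91.463| = 1.897
z = margin / u = 1.897 / 0.5825
z = 3.2567

3.2567


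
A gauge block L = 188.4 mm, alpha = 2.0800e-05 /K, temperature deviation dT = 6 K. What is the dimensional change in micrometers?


dL = L * alpha * dT
= 188.4 * 2.0800e-05 * 6
= 0.0235123 mm
dL_um = 0.0235123 * 1000 = 23.5123 um

23.5123


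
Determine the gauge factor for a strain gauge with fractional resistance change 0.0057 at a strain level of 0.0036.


GF = (dR/R) / epsilon
= 0.0057 / 0.0036
= 1.5833

1.5833


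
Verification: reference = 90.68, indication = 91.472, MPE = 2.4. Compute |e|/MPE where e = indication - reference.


e = indication - reference = 91.472 - 90.68 = 0.7920
|e| = 0.7920
ratio = |e| / MPE = 0.7920 / 2.4
ratio = 0.3300

0.3300


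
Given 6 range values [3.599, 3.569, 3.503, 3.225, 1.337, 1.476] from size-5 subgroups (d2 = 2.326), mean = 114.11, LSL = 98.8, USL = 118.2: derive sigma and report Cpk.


R_bar = (3.599 + 3.569 + 3.503 + 3.225 + 1.337 + 1.476) / 6 = 2.7848333
sigma = R_bar / d2 = 2.7848333 / 2.326 = 1.1972628
Cp = (USL - LSL)/(6*sigma) = (118.2 - 98.8)/(6*1.1972628) = 2.7006
Cpu = (118.2 - 114.11)/(3*1.1972628) = 1.1387
Cpl = (114.11 - 98.8)/(3*1.1972628) = 4.2625
Cpk = min(Cpu, Cpl) = 1.1387

1.1387


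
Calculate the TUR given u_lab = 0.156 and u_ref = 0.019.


TUR = u_lab / u_ref
= 0.156 / 0.019
= 8.2105

8.2105


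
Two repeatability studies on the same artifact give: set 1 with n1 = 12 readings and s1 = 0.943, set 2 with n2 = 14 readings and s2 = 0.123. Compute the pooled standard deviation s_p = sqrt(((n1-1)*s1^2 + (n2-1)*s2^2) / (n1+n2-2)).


s_p = sqrt(((n1-1)*s1^2 + (n2-1)*s2^2) / (n1+n2-2))
numerator = (12-1)*0.943^2 + (14-1)*0.123^2 = 9.781739 + 0.196677 = 9.978416
denominator = 12 + 14 - 2 = 24
s_p^2 = 9.978416 / 24 = 0.41576733
s_p = sqrt(0.41576733) = 0.6448

0.6448


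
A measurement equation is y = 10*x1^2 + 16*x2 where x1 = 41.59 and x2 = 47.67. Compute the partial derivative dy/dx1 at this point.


y = 10*x1^2 + 16*x2
dy/dx1 = 2*10*x1
Evaluate at x1 = 41.59: c1 = 20 * 41.59
c1 = 831.8000

831.8000


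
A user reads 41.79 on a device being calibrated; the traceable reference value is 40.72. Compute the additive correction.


Correction = standard - reading
= 40.72 - 41.79
= -1.0700

-1.0700


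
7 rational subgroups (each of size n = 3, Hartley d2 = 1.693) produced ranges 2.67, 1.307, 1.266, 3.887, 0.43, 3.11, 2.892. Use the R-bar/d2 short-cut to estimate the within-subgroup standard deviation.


R_bar = (2.67 + 1.307 + 1.266 + 3.887 + 0.43 + 3.11 + 2.892) / 7
R_bar = 15.562 / 7 = 2.2231429
sigma_hat = R_bar / d2 = 2.2231429 / 1.693 = 1.3131

1.3131


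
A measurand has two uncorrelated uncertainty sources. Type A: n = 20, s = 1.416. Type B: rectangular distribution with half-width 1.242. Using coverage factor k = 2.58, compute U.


u_A = s / sqrt(n) = 1.416 / sqrt(20) = 0.31662723
u_B = half_width / sqrt(3) = 1.242 / sqrt(3) = 0.71706903
uc = sqrt(u_A^2 + u_B^2) = sqrt(0.31662723^2 + 0.71706903^2) = 0.78386274
U = k * uc = 2.58 * 0.78386274
U = 2.0224

2.0224


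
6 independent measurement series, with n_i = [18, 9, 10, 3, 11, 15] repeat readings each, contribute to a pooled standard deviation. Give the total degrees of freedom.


nu = sum_i (n_i - 1)
nu = ((18 - 1) + (9 - 1) + (10 - 1) + (3 - 1) + (11 - 1) + (15 - 1))
nu = 17 + 8 + 9 + 2 + 10 + 14
nu = 60

60


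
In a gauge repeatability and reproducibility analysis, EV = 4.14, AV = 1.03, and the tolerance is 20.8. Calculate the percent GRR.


GRR = sqrt(EV^2 + AV^2) = sqrt(4.14^2 + 1.03^2) = 4.2662044
%GRR = GRR / tol * 100 = 4.2662044 / 20.8 * 100
%GRR = 20.5106

20.5106


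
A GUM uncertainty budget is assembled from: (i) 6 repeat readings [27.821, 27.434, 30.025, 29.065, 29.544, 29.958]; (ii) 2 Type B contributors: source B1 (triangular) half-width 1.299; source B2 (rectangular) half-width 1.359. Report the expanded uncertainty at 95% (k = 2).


mean = (27.821 + 27.434 + 30.025 + 29.065 + 29.544 + 29.958) / 6 = 28.9745
s = sqrt(sum((x - mean)^2)/(n-1)) = 1.1051738
u_A = s / sqrt(n) = 1.1051738 / sqrt(6) = 0.45118531
u_B1 = 1.299 / sqrt(6) = 0.53031453
u_B2 = 1.359 / sqrt(3) = 0.78461902
uc = sqrt(0.45118531^2 + 0.53031453^2 + 0.78461902^2) = 1.0490132
U = k * uc = 2 * 1.0490132
U = 2.0980

2.0980


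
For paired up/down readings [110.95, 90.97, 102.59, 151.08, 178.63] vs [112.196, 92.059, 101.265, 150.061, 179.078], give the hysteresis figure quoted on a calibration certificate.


|110.95 - 112.196| = 1.2460
|90.97 - 92.059| = 1.0890
|102.59 - 101.265| = 1.3250
|151.08 - 150.061| = 1.0190
|178.63 - 179.078| = 0.4480
hysteresis = max(diffs) = 1.3250

1.3250


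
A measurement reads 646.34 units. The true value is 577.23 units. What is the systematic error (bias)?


Systematic error = measured - true
= 646.34 - 577.23
= 69.1100

69.1100


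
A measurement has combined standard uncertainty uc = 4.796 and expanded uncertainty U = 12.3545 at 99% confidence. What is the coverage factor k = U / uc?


k = U / uc
k = 12.3545 / 4.796
k = 2.576

2.576


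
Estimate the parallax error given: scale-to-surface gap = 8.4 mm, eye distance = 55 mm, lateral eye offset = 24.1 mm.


error = h * offset / d
= 8.4 * 24.1 / 55
= 3.6807

3.6807


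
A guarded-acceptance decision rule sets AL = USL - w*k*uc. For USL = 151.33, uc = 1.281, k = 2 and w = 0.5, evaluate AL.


U = k * uc = 2 * 1.281 = 2.562
guard band g = w * U = 0.5 * 2.562 = 1.281
AL = USL - g = 151.33 - 1.281
AL = 150.0490

150.0490


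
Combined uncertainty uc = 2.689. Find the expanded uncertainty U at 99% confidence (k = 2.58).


U = k * uc
U = 2.58 * 2.689
U = 6.9376

6.9376


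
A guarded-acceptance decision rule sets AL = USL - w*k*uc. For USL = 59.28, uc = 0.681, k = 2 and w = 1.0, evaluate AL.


U = k * uc = 2 * 0.681 = 1.362
guard band g = w * U = 1.0 * 1.362 = 1.362
AL = USL - g = 59.28 - 1.362
AL = 57.9180

57.9180


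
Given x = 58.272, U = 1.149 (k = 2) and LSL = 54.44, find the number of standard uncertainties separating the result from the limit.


u = U / k = 1.149 / 2 = 0.5745
margin = |LSL - x| = |54.44 - 58.272| = 3.832
z = margin / u = 3.832 / 0.5745
z = 6.6701

6.6701


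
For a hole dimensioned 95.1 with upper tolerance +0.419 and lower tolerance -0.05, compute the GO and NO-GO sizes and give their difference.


GO = nominal - lower_tol (smallest hole = maximum material condition)
GO = 95.1 - 0.05 = 95.05
NO-GO = nominal + upper_tol (largest hole = least material condition)
NO-GO = 95.1 + 0.419 = 95.519
spread = NO-GO - GO = 95.519 - 95.05 = 0.4690

0.4690


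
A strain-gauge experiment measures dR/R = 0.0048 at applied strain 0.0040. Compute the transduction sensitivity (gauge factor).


GF = (dR/R) / epsilon
= 0.0048 / 0.0040
= 1.2000

1.2000


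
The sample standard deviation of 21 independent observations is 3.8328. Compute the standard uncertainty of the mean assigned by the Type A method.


u_A = s / sqrt(n)
u_A = 3.8328 / sqrt(21)
u_A = 3.8328 / 4.5825757
u_A = 0.8364

0.8364


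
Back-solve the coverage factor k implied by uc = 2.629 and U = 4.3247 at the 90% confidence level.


k = U / uc
k = 4.3247 / 2.629
k = 1.645

1.645


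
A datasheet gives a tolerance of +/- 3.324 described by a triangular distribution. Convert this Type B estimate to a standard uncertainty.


u_B = half_width / sqrt(6)
u_B = 3.324 / 2.4494897
u_B = 1.3570

1.3570


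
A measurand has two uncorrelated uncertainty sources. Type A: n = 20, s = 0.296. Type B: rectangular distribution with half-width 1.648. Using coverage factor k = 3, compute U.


u_A = s / sqrt(n) = 0.296 / sqrt(20) = 0.066187612
u_B = half_width / sqrt(3) = 1.648 / sqrt(3) = 0.95147324
uc = sqrt(u_A^2 + u_B^2) = sqrt(0.066187612^2 + 0.95147324^2) = 0.95377258
U = k * uc = 3 * 0.95377258
U = 2.8613

2.8613


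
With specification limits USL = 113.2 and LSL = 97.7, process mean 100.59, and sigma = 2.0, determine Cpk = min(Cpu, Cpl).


Cpu = (USL - mean) / (3*sigma) = (113.2 - 100.59) / (3*2.0) = 2.1017
Cpl = (mean - LSL) / (3*sigma) = (100.59 - 97.7) / (3*2.0) = 0.4817
Cpk = min(Cpu, Cpl) = 0.4817

0.4817


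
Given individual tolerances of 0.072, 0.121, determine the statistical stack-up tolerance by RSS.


RSS = sqrt(0.072^2 + 0.121^2)
= sqrt(0.019825)
= 0.1408

0.1408


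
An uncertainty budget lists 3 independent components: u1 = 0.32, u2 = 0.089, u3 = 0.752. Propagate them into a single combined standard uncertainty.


uc = sqrt(0.32^2 + 0.089^2 + 0.752^2)
uc = sqrt(0.675825)
uc = 0.8221

0.8221


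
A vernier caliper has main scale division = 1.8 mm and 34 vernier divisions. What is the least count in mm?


LC = MSD / n_div
= 1.8 / 34
= 0.0529

0.0529


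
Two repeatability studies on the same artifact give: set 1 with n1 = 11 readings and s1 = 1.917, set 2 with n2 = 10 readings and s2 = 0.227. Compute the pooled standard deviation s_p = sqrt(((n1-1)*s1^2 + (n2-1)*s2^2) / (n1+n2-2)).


s_p = sqrt(((n1-1)*s1^2 + (n2-1)*s2^2) / (n1+n2-2))
numerator = (11-1)*1.917^2 + (10-1)*0.227^2 = 36.74889 + 0.463761 = 37.212651
denominator = 11 + 10 - 2 = 19
s_p^2 = 37.212651 / 19 = 1.9585606
s_p = sqrt(1.9585606) = 1.3995

1.3995


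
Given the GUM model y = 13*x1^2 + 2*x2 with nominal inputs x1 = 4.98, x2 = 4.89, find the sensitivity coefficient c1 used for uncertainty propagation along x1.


y = 13*x1^2 + 2*x2
dy/dx1 = 2*13*x1
Evaluate at x1 = 4.98: c1 = 26 * 4.98
c1 = 129.4800

129.4800


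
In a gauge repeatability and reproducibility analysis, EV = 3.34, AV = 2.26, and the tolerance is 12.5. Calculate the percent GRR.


GRR = sqrt(EV^2 + AV^2) = sqrt(3.34^2 + 2.26^2) = 4.0327658
%GRR = GRR / tol * 100 = 4.0327658 / 12.5 * 100
%GRR = 32.2621

32.2621


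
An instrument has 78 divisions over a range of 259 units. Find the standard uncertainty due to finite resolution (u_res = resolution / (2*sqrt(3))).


resolution = range / divisions
resolution = 259 / 78 = 3.3205128
u_res = resolution / (2*sqrt(3))
u_res = 3.3205128 / 3.4641016
u_res = 0.9585

0.9585


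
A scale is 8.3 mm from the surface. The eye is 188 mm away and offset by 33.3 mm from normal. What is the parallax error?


error = h * offset / d
= 8.3 * 33.3 / 188
= 1.4702

1.4702


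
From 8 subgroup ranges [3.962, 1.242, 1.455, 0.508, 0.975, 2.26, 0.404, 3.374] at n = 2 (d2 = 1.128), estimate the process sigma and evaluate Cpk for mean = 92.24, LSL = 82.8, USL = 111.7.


R_bar = (3.962 + 1.242 + 1.455 + 0.508 + 0.975 + 2.26 + 0.404 + 3.374) / 8 = 1.7725
sigma = R_bar / d2 = 1.7725 / 1.128 = 1.5713652
Cp = (USL - LSL)/(6*sigma) = (111.7 - 82.8)/(6*1.5713652) = 3.0653
Cpu = (111.7 - 92.24)/(3*1.5713652) = 4.1280
Cpl = (92.24 - 82.8)/(3*1.5713652) = 2.0025
Cpk = min(Cpu, Cpl) = 2.0025

2.0025


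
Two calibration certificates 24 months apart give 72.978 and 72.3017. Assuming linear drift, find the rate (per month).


rate = (v2 - v1) / months
= (72.3017 - 72.978) / 24
= -0.6763 / 24
= -0.0282

-0.0282


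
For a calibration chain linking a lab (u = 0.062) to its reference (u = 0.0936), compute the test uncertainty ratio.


TUR = u_lab / u_ref
= 0.062 / 0.0936
= 0.6624

0.6624


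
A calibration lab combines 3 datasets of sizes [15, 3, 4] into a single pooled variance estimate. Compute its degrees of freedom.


nu = sum_i (n_i - 1)
nu = ((15 - 1) + (3 - 1) + (4 - 1))
nu = 14 + 2 + 3
nu = 19

19


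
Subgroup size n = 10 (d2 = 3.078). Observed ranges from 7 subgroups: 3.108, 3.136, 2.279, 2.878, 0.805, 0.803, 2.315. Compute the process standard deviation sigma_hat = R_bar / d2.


R_bar = (3.108 + 3.136 + 2.279 + 2.878 + 0.805 + 0.803 + 2.315) / 7
R_bar = 15.324 / 7 = 2.1891429
sigma_hat = R_bar / d2 = 2.1891429 / 3.078 = 0.7112

0.7112


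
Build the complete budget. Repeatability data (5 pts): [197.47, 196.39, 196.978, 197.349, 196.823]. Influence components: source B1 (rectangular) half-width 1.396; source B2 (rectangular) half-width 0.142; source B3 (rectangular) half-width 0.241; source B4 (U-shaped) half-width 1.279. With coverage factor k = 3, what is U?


mean = (197.47 + 196.39 + 196.978 + 197.349 + 196.823) / 5 = 197.002
s = sqrt(sum((x - mean)^2)/(n-1)) = 0.43202836
u_A = s / sqrt(n) = 0.43202836 / sqrt(5) = 0.19320896
u_B1 = 1.396 / sqrt(3) = 0.80598098
u_B2 = 0.142 / sqrt(3) = 0.081983738
u_B3 = 0.241 / sqrt(3) = 0.13914141
u_B4 = 1.279 / sqrt(2) = 0.90438957
uc = sqrt(0.19320896^2 + 0.80598098^2 + 0.081983738^2 + 0.13914141^2 + 0.90438957^2) = 1.2373105
U = k * uc = 3 * 1.2373105
U = 3.7119

3.7119


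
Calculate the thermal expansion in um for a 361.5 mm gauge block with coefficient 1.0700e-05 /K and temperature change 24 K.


dL = L * alpha * dT
= 361.5 * 1.0700e-05 * 24
= 0.0928332 mm
dL_um = 0.0928332 * 1000 = 92.8332 um

92.8332


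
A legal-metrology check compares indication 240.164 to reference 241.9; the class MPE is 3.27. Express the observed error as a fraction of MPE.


e = indication - reference = 240.164 - 241.9 = -1.7360
|e| = 1.7360
ratio = |e| / MPE = 1.7360 / 3.27
ratio = 0.5309

0.5309


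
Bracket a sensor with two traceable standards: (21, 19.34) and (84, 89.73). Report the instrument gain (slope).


slope = (y2 - y1) / (x2 - x1)
= (89.73 - 19.34) / (84 - 21)
= 70.3900 / 63
= 1.1173

1.1173


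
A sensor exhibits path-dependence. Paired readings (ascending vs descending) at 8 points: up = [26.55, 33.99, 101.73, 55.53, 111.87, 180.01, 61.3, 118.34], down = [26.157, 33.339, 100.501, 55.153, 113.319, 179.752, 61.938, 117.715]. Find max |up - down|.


|26.55 - 26.157| = 0.3930
|33.99 - 33.339| = 0.6510
|101.73 - 100.501| = 1.2290
|55.53 - 55.153| = 0.3770
|111.87 - 113.319| = 1.4490
|180.01 - 179.752| = 0.2580
|61.3 - 61.938| = 0.6380
|118.34 - 117.715| = 0.6250
hysteresis = max(diffs) = 1.4490

1.4490


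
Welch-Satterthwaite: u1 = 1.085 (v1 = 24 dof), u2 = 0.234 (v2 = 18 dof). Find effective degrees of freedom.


uc = sqrt(u1^2 + u2^2) = sqrt(1.085^2 + 0.234^2) = 1.1099464
v_eff = uc^4 / (u1^4/v1 + u2^4/v2)
= 1.1099464^4 / (1.085^4/24 + 0.234^4/18)
= 1.5177772 / 0.05791068
v_eff = 26.2089

26.2089


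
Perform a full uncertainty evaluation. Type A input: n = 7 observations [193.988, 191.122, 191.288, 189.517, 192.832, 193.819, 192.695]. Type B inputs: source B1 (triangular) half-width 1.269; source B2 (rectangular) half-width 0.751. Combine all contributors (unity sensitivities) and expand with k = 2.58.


mean = (193.988 + 191.122 + 191.288 + 189.517 + 192.832 + 193.819 + 192.695) / 7 = 192.1801429
s = sqrt(sum((x - mean)^2)/(n-1)) = 1.6151425
u_A = s / sqrt(n) = 1.6151425 / sqrt(7) = 0.61046648
u_B1 = 1.269 / sqrt(6) = 0.51806708
u_B2 = 0.751 / sqrt(3) = 0.43359005
uc = sqrt(0.61046648^2 + 0.51806708^2 + 0.43359005^2) = 0.91052905
U = k * uc = 2.58 * 0.91052905
U = 2.3492

2.3492


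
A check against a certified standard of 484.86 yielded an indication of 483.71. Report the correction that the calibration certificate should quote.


Correction = standard - reading
= 484.86 - 483.71
= 1.1500

1.1500


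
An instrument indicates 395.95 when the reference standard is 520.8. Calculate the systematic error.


Systematic error = measured - true
= 395.95 - 520.8
= -124.8500

-124.8500


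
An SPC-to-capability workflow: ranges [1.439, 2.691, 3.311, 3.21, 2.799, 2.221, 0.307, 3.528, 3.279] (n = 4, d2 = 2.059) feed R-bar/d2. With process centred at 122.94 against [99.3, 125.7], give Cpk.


R_bar = (1.439 + 2.691 + 3.311 + 3.21 + 2.799 + 2.221 + 0.307 + 3.528 + 3.279) / 9 = 2.5316667
sigma = R_bar / d2 = 2.5316667 / 2.059 = 1.2295613
Cp = (USL - LSL)/(6*sigma) = (125.7 - 99.3)/(6*1.2295613) = 3.5785
Cpu = (125.7 - 122.94)/(3*1.2295613) = 0.7482
Cpl = (122.94 - 99.3)/(3*1.2295613) = 6.4088
Cpk = min(Cpu, Cpl) = 0.7482

0.7482


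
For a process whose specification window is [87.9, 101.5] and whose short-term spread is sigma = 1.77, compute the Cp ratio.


Cp = (USL - LSL) / (6 * sigma)
= (101.5 - 87.9) / (6 * 1.77)
= 13.6000 / 10.6200
= 1.2806

1.2806


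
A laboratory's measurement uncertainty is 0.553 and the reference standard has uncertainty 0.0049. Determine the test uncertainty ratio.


TUR = u_lab / u_ref
= 0.553 / 0.0049
= 112.8571

112.8571


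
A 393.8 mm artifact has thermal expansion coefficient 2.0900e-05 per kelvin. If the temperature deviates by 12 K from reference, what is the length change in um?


dL = L * alpha * dT
= 393.8 * 2.0900e-05 * 12
= 0.0987650 mm
dL_um = 0.0987650 * 1000 = 98.7650 um

98.7650


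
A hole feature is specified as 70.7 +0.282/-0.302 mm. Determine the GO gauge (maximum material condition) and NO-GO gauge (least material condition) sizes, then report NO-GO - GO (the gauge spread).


GO = nominal - lower_tol (smallest hole = maximum material condition)
GO = 70.7 - 0.302 = 70.398
NO-GO = nominal + upper_tol (largest hole = least material condition)
NO-GO = 70.7 + 0.282 = 70.982
spread = NO-GO - GO = 70.982 - 70.398 = 0.5840

0.5840


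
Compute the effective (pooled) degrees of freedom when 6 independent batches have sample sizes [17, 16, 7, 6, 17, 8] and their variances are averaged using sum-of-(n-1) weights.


nu = sum_i (n_i - 1)
nu = ((17 - 1) + (16 - 1) + (7 - 1) + (6 - 1) + (17 - 1) + (8 - 1))
nu = 16 + 15 + 6 + 5 + 16 + 7
nu = 65

65


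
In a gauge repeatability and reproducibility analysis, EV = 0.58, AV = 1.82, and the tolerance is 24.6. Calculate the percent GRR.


GRR = sqrt(EV^2 + AV^2) = sqrt(0.58^2 + 1.82^2) = 1.9101832
%GRR = GRR / tol * 100 = 1.9101832 / 24.6 * 100
%GRR = 7.7650

7.7650


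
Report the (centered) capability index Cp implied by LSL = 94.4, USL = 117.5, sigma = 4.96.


Cp = (USL - LSL) / (6 * sigma)
= (117.5 - 94.4) / (6 * 4.96)
= 23.1000 / 29.7600
= 0.7762

0.7762


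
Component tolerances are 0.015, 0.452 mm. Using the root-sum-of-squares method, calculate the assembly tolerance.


RSS = sqrt(0.015^2 + 0.452^2)
= sqrt(0.204529)
= 0.4522

0.4522


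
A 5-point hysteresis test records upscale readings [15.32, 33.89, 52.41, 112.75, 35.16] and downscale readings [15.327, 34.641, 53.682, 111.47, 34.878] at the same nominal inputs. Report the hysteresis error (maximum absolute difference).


|15.32 - 15.327| = 0.0070
|33.89 - 34.641| = 0.7510
|52.41 - 53.682| = 1.2720
|112.75 - 111.47| = 1.2800
|35.16 - 34.878| = 0.2820
hysteresis = max(diffs) = 1.2800

1.2800


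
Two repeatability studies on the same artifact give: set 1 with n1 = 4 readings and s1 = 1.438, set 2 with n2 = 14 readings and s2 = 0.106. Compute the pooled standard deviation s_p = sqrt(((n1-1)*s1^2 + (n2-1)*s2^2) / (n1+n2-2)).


s_p = sqrt(((n1-1)*s1^2 + (n2-1)*s2^2) / (n1+n2-2))
numerator = (4-1)*1.438^2 + (14-1)*0.106^2 = 6.203532 + 0.146068 = 6.3496
denominator = 4 + 14 - 2 = 16
s_p^2 = 6.3496 / 16 = 0.39685
s_p = sqrt(0.39685) = 0.6300

0.6300


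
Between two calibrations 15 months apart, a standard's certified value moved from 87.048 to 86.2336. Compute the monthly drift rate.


rate = (v2 - v1) / months
= (86.2336 - 87.048) / 15
= -0.8144 / 15
= -0.0543

-0.0543


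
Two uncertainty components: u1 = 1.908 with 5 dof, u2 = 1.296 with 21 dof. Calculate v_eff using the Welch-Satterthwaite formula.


uc = sqrt(u1^2 + u2^2) = sqrt(1.908^2 + 1.296^2) = 2.3065299
v_eff = uc^4 / (u1^4/v1 + u2^4/v2)
= 2.3065299^4 / (1.908^4/5 + 1.296^4/21)
= 28.303253 / 2.7849342
v_eff = 10.1630

10.1630


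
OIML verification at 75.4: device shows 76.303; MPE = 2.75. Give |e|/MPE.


e = indication - reference = 76.303 - 75.4 = 0.9030
|e| = 0.9030
ratio = |e| / MPE = 0.9030 / 2.75
ratio = 0.3284

0.3284


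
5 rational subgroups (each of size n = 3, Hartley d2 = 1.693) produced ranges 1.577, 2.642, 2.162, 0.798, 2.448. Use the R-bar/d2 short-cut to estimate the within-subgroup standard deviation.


R_bar = (1.577 + 2.642 + 2.162 + 0.798 + 2.448) / 5
R_bar = 9.627 / 5 = 1.9254
sigma_hat = R_bar / d2 = 1.9254 / 1.693 = 1.1373

1.1373


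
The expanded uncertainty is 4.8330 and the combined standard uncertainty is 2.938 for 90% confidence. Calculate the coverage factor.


k = U / uc
k = 4.8330 / 2.938
k = 1.645

1.645


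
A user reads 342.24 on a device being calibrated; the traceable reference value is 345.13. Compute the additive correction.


Correction = standard - reading
= 345.13 - 342.24
= 2.8900

2.8900


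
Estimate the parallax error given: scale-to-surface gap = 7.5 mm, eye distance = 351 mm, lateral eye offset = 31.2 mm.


error = h * offset / d
= 7.5 * 31.2 / 351
= 0.6667

0.6667


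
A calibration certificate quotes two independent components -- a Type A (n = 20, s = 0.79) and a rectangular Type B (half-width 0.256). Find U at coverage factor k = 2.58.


u_A = s / sqrt(n) = 0.79 / sqrt(20) = 0.17664937
u_B = half_width / sqrt(3) = 0.256 / sqrt(3) = 0.14780167
uc = sqrt(u_A^2 + u_B^2) = sqrt(0.17664937^2 + 0.14780167^2) = 0.23032658
U = k * uc = 2.58 * 0.23032658
U = 0.5942

0.5942


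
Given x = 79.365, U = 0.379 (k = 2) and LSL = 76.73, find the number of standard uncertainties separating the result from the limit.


u = U / k = 0.379 / 2 = 0.1895
margin = |LSL - x| = |76.73 - 79.365| = 2.635
z = margin / u = 2.635 / 0.1895
z = 13.9050

13.9050


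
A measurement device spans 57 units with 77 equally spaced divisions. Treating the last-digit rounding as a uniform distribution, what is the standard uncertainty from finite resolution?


resolution = range / divisions
resolution = 57 / 77 = 0.74025974
u_res = resolution / (2*sqrt(3))
u_res = 0.74025974 / 3.4641016
u_res = 0.2137

0.2137


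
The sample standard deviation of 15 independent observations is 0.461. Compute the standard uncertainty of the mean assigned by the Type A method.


u_A = s / sqrt(n)
u_A = 0.461 / sqrt(15)
u_A = 0.461 / 3.8729833
u_A = 0.1190

0.1190


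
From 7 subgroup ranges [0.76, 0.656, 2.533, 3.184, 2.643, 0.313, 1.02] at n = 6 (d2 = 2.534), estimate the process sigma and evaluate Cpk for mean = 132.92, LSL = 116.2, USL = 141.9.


R_bar = (0.76 + 0.656 + 2.533 + 3.184 + 2.643 + 0.313 + 1.02) / 7 = 1.587
sigma = R_bar / d2 = 1.587 / 2.534 = 0.62628256
Cp = (USL - LSL)/(6*sigma) = (141.9 - 116.2)/(6*0.62628256) = 6.8393
Cpu = (141.9 - 132.92)/(3*0.62628256) = 4.7795
Cpl = (132.92 - 116.2)/(3*0.62628256) = 8.8991
Cpk = min(Cpu, Cpl) = 4.7795

4.7795


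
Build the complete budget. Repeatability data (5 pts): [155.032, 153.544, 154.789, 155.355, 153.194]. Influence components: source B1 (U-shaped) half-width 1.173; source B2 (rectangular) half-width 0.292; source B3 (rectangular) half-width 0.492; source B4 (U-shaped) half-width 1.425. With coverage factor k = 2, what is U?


mean = (155.032 + 153.544 + 154.789 + 155.355 + 153.194) / 5 = 154.3828
s = sqrt(sum((x - mean)^2)/(n-1)) = 0.95504749
u_A = s / sqrt(n) = 0.95504749 / sqrt(5) = 0.42711022
u_B1 = 1.173 / sqrt(2) = 0.82943625
u_B2 = 0.292 / sqrt(3) = 0.16858628
u_B3 = 0.492 / sqrt(3) = 0.28405633
u_B4 = 1.425 / sqrt(2) = 1.0076272
uc = sqrt(0.42711022^2 + 0.82943625^2 + 0.16858628^2 + 0.28405633^2 + 1.0076272^2) = 1.4123773
U = k * uc = 2 * 1.4123773
U = 2.8248

2.8248


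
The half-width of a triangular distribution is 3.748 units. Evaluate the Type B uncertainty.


u_B = half_width / sqrt(6)
u_B = 3.748 / 2.4494897
u_B = 1.5301

1.5301


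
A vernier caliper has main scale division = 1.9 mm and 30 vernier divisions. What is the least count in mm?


LC = MSD / n_div
= 1.9 / 30
= 0.0633

0.0633


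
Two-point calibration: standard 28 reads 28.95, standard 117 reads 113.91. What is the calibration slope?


slope = (y2 - y1) / (x2 - x1)
= (113.91 - 28.95) / (117 - 28)
= 84.9600 / 89
= 0.9546

0.9546


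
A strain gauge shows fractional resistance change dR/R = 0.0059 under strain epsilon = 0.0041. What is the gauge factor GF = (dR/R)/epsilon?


GF = (dR/R) / epsilon
= 0.0059 / 0.0041
= 1.4390

1.4390


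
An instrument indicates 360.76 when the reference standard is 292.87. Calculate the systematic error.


Systematic error = measured - true
= 360.76 - 292.87
= 67.8900

67.8900


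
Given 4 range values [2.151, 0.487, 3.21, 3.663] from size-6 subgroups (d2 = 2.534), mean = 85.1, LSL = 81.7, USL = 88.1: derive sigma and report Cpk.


R_bar = (2.151 + 0.487 + 3.21 + 3.663) / 4 = 2.37775
sigma = R_bar / d2 = 2.37775 / 2.534 = 0.9383386
Cp = (USL - LSL)/(6*sigma) = (88.1 - 81.7)/(6*0.9383386) = 1.1368
Cpu = (88.1 - 85.1)/(3*0.9383386) = 1.0657
Cpl = (85.1 - 81.7)/(3*0.9383386) = 1.2078
Cpk = min(Cpu, Cpl) = 1.0657

1.0657


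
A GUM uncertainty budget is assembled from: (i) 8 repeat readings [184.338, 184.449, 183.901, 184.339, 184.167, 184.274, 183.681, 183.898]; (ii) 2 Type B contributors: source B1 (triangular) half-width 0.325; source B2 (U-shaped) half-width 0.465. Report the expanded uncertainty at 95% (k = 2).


mean = (184.338 + 184.449 + 183.901 + 184.339 + 184.167 + 184.274 + 183.681 + 183.898) / 8 = 184.130875
s = sqrt(sum((x - mean)^2)/(n-1)) = 0.27220551
u_A = s / sqrt(n) = 0.27220551 / sqrt(8) = 0.096239181
u_B1 = 0.325 / sqrt(6) = 0.13268069
u_B2 = 0.465 / sqrt(2) = 0.32880465
uc = sqrt(0.096239181^2 + 0.13268069^2 + 0.32880465^2) = 0.3673944
U = k * uc = 2 * 0.3673944
U = 0.7348

0.7348


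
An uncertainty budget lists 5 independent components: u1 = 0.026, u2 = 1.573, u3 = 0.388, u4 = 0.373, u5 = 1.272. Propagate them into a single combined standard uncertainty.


uc = sqrt(0.026^2 + 1.573^2 + 0.388^2 + 0.373^2 + 1.272^2)
uc = sqrt(4.382662)
uc = 2.0935

2.0935


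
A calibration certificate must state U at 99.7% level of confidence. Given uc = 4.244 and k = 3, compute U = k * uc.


U = k * uc
U = 3 * 4.244
U = 12.7320

12.7320


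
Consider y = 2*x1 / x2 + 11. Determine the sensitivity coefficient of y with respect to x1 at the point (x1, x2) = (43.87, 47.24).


y = 2*x1 / x2 + 11
dy/dx1 = 2/x2
Evaluate at x2 = 47.24: c1 = 2 / 47.24
c1 = 0.0423

0.0423


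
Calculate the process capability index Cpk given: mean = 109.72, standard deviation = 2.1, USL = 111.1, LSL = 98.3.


Cpu = (USL - mean) / (3*sigma) = (111.1 - 109.72) / (3*2.1) = 0.2190
Cpl = (mean - LSL) / (3*sigma) = (109.72 - 98.3) / (3*2.1) = 1.8127
Cpk = min(Cpu, Cpl) = 0.2190

0.2190


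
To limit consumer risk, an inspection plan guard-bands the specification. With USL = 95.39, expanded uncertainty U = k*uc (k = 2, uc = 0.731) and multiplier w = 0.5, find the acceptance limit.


U = k * uc = 2 * 0.731 = 1.462
guard band g = w * U = 0.5 * 1.462 = 0.731
AL = USL - g = 95.39 - 0.731
AL = 94.6590

94.6590


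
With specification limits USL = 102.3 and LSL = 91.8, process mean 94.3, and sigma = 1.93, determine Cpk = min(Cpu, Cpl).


Cpu = (USL - mean) / (3*sigma) = (102.3 - 94.3) / (3*1.93) = 1.3817
Cpl = (mean - LSL) / (3*sigma) = (94.3 - 91.8) / (3*1.93) = 0.4318
Cpk = min(Cpu, Cpl) = 0.4318

0.4318


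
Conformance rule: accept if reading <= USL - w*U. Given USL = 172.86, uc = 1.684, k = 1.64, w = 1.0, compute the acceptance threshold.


U = k * uc = 1.64 * 1.684 = 2.76176
guard band g = w * U = 1.0 * 2.76176 = 2.76176
AL = USL - g = 172.86 - 2.76176
AL = 170.0982

170.0982


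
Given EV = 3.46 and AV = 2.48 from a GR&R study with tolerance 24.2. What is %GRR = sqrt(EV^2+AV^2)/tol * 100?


GRR = sqrt(EV^2 + AV^2) = sqrt(3.46^2 + 2.48^2) = 4.2569942
%GRR = GRR / tol * 100 = 4.2569942 / 24.2 * 100
%GRR = 17.5909

17.5909


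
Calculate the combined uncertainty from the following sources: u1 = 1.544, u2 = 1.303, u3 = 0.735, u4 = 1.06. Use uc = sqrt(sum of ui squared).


uc = sqrt(1.544^2 + 1.303^2 + 0.735^2 + 1.06^2)
uc = sqrt(5.74557)
uc = 2.3970

2.3970


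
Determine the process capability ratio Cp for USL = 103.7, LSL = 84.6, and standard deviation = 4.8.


Cp = (USL - LSL) / (6 * sigma)
= (103.7 - 84.6) / (6 * 4.8)
= 19.1000 / 28.8000
= 0.6632

0.6632


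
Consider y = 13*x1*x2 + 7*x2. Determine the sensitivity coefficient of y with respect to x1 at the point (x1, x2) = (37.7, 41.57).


y = 13*x1*x2 + 7*x2
dy/dx1 = 13*x2
Evaluate at x2 = 41.57: c1 = 13 * 41.57
c1 = 540.4100

540.4100


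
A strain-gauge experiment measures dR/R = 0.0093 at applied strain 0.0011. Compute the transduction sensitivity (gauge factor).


GF = (dR/R) / epsilon
= 0.0093 / 0.0011
= 8.4545

8.4545


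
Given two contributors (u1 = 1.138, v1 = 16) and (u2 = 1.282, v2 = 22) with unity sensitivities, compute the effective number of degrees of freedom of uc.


uc = sqrt(u1^2 + u2^2) = sqrt(1.138^2 + 1.282^2) = 1.7142252
v_eff = uc^4 / (u1^4/v1 + u2^4/v2)
= 1.7142252^4 / (1.138^4/16 + 1.282^4/22)
= 8.6351821 / 0.22760169
v_eff = 37.9399

37.9399


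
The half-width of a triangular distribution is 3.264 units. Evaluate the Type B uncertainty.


u_B = half_width / sqrt(6)
u_B = 3.264 / 2.4494897
u_B = 1.3325

1.3325


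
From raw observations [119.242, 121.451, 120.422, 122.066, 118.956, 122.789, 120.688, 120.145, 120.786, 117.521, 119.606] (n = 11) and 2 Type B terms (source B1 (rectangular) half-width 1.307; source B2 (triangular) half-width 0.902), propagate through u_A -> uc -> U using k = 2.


mean = (119.242 + 121.451 + 120.422 + 122.066 + 118.956 + 122.789 + 120.688 + 120.145 + 120.786 + 117.521 + 119.606) / 11 = 120.3338182
s = sqrt(sum((x - mean)^2)/(n-1)) = 1.4893597
u_A = s / sqrt(n) = 1.4893597 / sqrt(11) = 0.44905885
u_B1 = 1.307 / sqrt(3) = 0.7545968
u_B2 = 0.902 / sqrt(6) = 0.36823996
uc = sqrt(0.44905885^2 + 0.7545968^2 + 0.36823996^2) = 0.95219265
U = k * uc = 2 * 0.95219265
U = 1.9044

1.9044


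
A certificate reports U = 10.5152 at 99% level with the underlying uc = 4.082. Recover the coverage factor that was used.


k = U / uc
k = 10.5152 / 4.082
k = 2.576

2.576


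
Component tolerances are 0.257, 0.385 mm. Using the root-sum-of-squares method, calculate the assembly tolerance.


RSS = sqrt(0.257^2 + 0.385^2)
= sqrt(0.214274)
= 0.4629

0.4629


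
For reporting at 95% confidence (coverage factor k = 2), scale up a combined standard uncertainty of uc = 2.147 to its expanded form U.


U = k * uc
U = 2 * 2.147
U = 4.2940

4.2940


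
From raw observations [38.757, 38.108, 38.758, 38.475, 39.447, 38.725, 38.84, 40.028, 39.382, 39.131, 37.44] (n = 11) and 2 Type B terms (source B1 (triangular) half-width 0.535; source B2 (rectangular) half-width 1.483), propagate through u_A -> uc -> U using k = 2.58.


mean = (38.757 + 38.108 + 38.758 + 38.475 + 39.447 + 38.725 + 38.84 + 40.028 + 39.382 + 39.131 + 37.44) / 11 = 38.82645455
s = sqrt(sum((x - mean)^2)/(n-1)) = 0.6936935
u_A = s / sqrt(n) = 0.6936935 / sqrt(11) = 0.20915646
u_B1 = 0.535 / sqrt(6) = 0.21841284
u_B2 = 1.483 / sqrt(3) = 0.85621045
uc = sqrt(0.20915646^2 + 0.21841284^2 + 0.85621045^2) = 0.90804566
U = k * uc = 2.58 * 0.90804566
U = 2.3428

2.3428


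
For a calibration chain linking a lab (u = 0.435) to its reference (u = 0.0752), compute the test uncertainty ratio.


TUR = u_lab / u_ref
= 0.435 / 0.0752
= 5.7846

5.7846


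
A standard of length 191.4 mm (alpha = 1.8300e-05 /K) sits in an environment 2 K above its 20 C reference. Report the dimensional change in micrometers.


dL = L * alpha * dT
= 191.4 * 1.8300e-05 * 2
= 0.0070052 mm
dL_um = 0.0070052 * 1000 = 7.0052 um

7.0052


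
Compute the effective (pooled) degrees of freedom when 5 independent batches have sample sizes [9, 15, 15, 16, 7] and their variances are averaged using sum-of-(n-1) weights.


nu = sum_i (n_i - 1)
nu = ((9 - 1) + (15 - 1) + (15 - 1) + (16 - 1) + (7 - 1))
nu = 8 + 14 + 14 + 15 + 6
nu = 57

57


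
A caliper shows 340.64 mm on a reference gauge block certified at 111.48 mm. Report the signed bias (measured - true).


Systematic error = measured - true
= 340.64 - 111.48
= 229.1600

229.1600


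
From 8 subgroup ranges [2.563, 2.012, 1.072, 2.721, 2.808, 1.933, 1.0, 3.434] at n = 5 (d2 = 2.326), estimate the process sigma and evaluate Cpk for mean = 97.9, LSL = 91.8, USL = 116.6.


R_bar = (2.563 + 2.012 + 1.072 + 2.721 + 2.808 + 1.933 + 1.0 + 3.434) / 8 = 2.192875
sigma = R_bar / d2 = 2.192875 / 2.326 = 0.94276655
Cp = (USL - LSL)/(6*sigma) = (116.6 - 91.8)/(6*0.94276655) = 4.3843
Cpu = (116.6 - 97.9)/(3*0.94276655) = 6.6117
Cpl = (97.9 - 91.8)/(3*0.94276655) = 2.1568
Cpk = min(Cpu, Cpl) = 2.1568

2.1568


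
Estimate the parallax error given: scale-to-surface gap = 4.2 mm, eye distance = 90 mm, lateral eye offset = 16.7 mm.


error = h * offset / d
= 4.2 * 16.7 / 90
= 0.7793

0.7793


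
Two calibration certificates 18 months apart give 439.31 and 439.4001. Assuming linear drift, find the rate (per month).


rate = (v2 - v1) / months
= (439.4001 - 439.31) / 18
= 0.0901 / 18
= 0.0050

0.0050


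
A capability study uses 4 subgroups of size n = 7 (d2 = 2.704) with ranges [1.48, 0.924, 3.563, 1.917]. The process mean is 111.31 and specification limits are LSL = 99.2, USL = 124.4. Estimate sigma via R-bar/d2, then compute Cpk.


R_bar = (1.48 + 0.924 + 3.563 + 1.917) / 4 = 1.971
sigma = R_bar / d2 = 1.971 / 2.704 = 0.72892012
Cp = (USL - LSL)/(6*sigma) = (124.4 - 99.2)/(6*0.72892012) = 5.7619
Cpu = (124.4 - 111.31)/(3*0.72892012) = 5.9860
Cpl = (111.31 - 99.2)/(3*0.72892012) = 5.5379
Cpk = min(Cpu, Cpl) = 5.5379

5.5379


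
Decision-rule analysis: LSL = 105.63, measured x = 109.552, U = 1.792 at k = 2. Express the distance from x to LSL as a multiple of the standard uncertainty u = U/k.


u = U / k = 1.792 / 2 = 0.896
margin = |LSL - x| = |105.63 - 109.552| = 3.922
z = margin / u = 3.922 / 0.896
z = 4.3772

4.3772


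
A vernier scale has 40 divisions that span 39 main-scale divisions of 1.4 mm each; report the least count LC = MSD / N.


LC = MSD / n_div
= 1.4 / 40
= 0.0350

0.0350


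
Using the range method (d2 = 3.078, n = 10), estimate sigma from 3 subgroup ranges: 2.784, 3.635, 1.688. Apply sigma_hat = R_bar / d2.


R_bar = (2.784 + 3.635 + 1.688) / 3
R_bar = 8.107 / 3 = 2.7023333
sigma_hat = R_bar / d2 = 2.7023333 / 3.078 = 0.8780

0.8780


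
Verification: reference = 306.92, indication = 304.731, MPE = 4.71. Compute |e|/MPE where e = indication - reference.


e = indication - reference = 304.731 - 306.92 = -2.1890
|e| = 2.1890
ratio = |e| / MPE = 2.1890 / 4.71
ratio = 0.4648

0.4648


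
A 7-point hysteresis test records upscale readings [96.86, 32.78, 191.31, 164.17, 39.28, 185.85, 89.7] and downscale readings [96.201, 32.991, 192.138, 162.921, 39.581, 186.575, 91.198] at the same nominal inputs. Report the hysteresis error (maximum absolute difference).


|96.86 - 96.201| = 0.6590
|32.78 - 32.991| = 0.2110
|191.31 - 192.138| = 0.8280
|164.17 - 162.921| = 1.2490
|39.28 - 39.581| = 0.3010
|185.85 - 186.575| = 0.7250
|89.7 - 91.198| = 1.4980
hysteresis = max(diffs) = 1.4980

1.4980


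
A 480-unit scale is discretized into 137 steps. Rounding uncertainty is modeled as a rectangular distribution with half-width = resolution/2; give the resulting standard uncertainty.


resolution = range / divisions
resolution = 480 / 137 = 3.5036496
u_res = resolution / (2*sqrt(3))
u_res = 3.5036496 / 3.4641016
u_res = 1.0114

1.0114


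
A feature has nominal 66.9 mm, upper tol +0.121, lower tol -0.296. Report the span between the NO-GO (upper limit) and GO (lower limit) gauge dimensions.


GO = nominal - lower_tol (smallest hole = maximum material condition)
GO = 66.9 - 0.296 = 66.604
NO-GO = nominal + upper_tol (largest hole = least material condition)
NO-GO = 66.9 + 0.121 = 67.021
spread = NO-GO - GO = 67.021 - 66.604 = 0.4170

0.4170


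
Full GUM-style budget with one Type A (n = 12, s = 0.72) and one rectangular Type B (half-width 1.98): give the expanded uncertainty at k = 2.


u_A = s / sqrt(n) = 0.72 / sqrt(12) = 0.2078461
u_B = half_width / sqrt(3) = 1.98 / sqrt(3) = 1.1431535
uc = sqrt(u_A^2 + u_B^2) = sqrt(0.2078461^2 + 1.1431535^2) = 1.161895
U = k * uc = 2 * 1.161895
U = 2.3238

2.3238


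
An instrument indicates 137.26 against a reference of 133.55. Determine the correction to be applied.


Correction = standard - reading
= 133.55 - 137.26
= -3.7100

-3.7100
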